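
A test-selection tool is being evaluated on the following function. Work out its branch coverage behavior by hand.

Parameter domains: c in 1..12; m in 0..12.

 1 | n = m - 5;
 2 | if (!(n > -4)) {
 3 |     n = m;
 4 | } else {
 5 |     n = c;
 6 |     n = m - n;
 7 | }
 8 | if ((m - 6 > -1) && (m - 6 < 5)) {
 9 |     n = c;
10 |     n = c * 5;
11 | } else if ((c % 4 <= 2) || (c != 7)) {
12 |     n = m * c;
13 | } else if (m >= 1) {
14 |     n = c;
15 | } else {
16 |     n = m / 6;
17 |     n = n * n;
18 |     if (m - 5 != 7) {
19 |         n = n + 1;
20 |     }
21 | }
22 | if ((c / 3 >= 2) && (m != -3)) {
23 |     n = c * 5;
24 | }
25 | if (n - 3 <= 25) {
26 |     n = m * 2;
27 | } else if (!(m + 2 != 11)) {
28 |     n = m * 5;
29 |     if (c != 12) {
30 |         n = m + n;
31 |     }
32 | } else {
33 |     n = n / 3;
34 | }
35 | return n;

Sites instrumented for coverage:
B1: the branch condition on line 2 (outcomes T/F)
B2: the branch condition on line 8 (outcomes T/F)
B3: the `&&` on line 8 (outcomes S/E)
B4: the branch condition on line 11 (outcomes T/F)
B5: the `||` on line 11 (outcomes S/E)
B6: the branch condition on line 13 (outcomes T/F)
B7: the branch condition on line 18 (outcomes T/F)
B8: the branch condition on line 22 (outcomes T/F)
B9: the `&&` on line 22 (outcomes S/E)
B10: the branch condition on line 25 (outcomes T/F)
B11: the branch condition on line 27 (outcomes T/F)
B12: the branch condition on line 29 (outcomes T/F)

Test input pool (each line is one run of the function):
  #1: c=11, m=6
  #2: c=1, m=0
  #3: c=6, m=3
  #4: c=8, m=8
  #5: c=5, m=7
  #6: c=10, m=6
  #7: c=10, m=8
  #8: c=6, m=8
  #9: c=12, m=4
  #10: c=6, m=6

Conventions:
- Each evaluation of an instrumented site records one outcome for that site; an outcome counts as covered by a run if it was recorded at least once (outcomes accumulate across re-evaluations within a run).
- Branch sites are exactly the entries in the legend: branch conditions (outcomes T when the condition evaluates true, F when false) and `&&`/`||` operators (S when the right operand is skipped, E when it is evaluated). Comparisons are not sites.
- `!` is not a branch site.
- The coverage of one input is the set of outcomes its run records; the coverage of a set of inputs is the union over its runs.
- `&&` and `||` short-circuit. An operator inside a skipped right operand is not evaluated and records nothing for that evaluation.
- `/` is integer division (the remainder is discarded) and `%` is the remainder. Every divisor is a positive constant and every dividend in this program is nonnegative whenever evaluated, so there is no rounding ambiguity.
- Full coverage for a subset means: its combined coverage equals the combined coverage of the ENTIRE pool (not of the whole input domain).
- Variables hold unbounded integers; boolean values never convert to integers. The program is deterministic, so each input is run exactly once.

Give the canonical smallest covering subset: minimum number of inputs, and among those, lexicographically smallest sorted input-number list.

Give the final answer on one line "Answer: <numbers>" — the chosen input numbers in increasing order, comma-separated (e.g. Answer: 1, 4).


run #1 (c=11, m=6) runs B1->F, B3->E, B2->T, B9->E, B8->T, B10->F, B11->F; records B1=F, B2=T, B3=E, B8=T, B9=E, B10=F, B11=F
run #2 (c=1, m=0) runs B1->T, B3->S, B2->F, B5->S, B4->T, B9->S, B8->F, B10->T; records B1=T, B2=F, B3=S, B4=T, B5=S, B8=F, B9=S, B10=T
run #3 (c=6, m=3) runs B1->F, B3->S, B2->F, B5->S, B4->T, B9->E, B8->T, B10->F, B11->F; records B1=F, B2=F, B3=S, B4=T, B5=S, B8=T, B9=E, B10=F, B11=F
run #4 (c=8, m=8) runs B1->F, B3->E, B2->T, B9->E, B8->T, B10->F, B11->F; records B1=F, B2=T, B3=E, B8=T, B9=E, B10=F, B11=F
run #5 (c=5, m=7) runs B1->F, B3->E, B2->T, B9->S, B8->F, B10->T; records B1=F, B2=T, B3=E, B8=F, B9=S, B10=T
run #6 (c=10, m=6) runs B1->F, B3->E, B2->T, B9->E, B8->T, B10->F, B11->F; records B1=F, B2=T, B3=E, B8=T, B9=E, B10=F, B11=F
run #7 (c=10, m=8) runs B1->F, B3->E, B2->T, B9->E, B8->T, B10->F, B11->F; records B1=F, B2=T, B3=E, B8=T, B9=E, B10=F, B11=F
run #8 (c=6, m=8) runs B1->F, B3->E, B2->T, B9->E, B8->T, B10->F, B11->F; records B1=F, B2=T, B3=E, B8=T, B9=E, B10=F, B11=F
run #9 (c=12, m=4) runs B1->F, B3->S, B2->F, B5->S, B4->T, B9->E, B8->T, B10->F, B11->F; records B1=F, B2=F, B3=S, B4=T, B5=S, B8=T, B9=E, B10=F, B11=F
run #10 (c=6, m=6) runs B1->F, B3->E, B2->T, B9->E, B8->T, B10->F, B11->F; records B1=F, B2=T, B3=E, B8=T, B9=E, B10=F, B11=F
together the pool reaches 15 outcomes: B1=T, B1=F, B2=T, B2=F, B3=S, B3=E, B4=T, B5=S, B8=T, B8=F, B9=S, B9=E, B10=T, B10=F, B11=F
size 1 is not enough: best union over all size-1 subsets is 9/15
the canonical winner is {1, 2}: size 2, full 15-outcome coverage, earliest index list among size-2 covers
Answer: 1, 2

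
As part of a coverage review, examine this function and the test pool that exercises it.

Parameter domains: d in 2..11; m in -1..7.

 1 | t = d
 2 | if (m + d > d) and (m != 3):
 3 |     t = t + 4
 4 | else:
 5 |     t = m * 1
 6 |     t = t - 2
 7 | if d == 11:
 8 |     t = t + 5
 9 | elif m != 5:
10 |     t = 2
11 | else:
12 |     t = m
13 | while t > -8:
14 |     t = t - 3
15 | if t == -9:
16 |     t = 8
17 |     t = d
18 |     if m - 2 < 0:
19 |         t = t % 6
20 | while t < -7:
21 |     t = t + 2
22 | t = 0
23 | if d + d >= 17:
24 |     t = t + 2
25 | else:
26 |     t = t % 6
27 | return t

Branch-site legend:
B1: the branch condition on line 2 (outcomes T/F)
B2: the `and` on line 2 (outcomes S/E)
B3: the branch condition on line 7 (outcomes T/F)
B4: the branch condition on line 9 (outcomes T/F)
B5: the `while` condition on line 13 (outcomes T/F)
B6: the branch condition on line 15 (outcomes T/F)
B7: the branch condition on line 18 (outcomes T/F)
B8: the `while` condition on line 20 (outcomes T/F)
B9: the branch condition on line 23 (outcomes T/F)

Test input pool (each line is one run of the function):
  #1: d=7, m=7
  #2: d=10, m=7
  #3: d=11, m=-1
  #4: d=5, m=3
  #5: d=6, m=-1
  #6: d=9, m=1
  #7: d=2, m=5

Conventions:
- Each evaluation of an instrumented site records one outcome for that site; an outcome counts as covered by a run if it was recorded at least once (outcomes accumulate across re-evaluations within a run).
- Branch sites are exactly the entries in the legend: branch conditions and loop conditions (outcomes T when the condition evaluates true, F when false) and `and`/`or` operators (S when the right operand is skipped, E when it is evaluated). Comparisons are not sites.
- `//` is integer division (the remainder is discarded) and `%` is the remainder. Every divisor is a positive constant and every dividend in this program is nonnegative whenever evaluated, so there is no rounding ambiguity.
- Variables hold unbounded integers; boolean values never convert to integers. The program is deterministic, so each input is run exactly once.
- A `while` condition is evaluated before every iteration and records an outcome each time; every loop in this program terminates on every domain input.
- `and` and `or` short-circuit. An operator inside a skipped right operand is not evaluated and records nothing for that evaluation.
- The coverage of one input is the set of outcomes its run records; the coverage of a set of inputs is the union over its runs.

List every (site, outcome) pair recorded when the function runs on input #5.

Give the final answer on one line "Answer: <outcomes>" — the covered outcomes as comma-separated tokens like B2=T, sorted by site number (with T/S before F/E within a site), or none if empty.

Tracing the run of input #5 (d=6, m=-1):
  B2->S, B1->F, B3->F, B4->T, B5->T, B5->T, B5->T, B5->T, B5->F, B6->F
  B8->T, B8->T, B8->F, B9->F
collecting distinct outcomes: B1=F, B2=S, B3=F, B4=T, B5=T, B5=F, B6=F, B8=T, B8=F, B9=F

Answer: B1=F, B2=S, B3=F, B4=T, B5=T, B5=F, B6=F, B8=T, B8=F, B9=F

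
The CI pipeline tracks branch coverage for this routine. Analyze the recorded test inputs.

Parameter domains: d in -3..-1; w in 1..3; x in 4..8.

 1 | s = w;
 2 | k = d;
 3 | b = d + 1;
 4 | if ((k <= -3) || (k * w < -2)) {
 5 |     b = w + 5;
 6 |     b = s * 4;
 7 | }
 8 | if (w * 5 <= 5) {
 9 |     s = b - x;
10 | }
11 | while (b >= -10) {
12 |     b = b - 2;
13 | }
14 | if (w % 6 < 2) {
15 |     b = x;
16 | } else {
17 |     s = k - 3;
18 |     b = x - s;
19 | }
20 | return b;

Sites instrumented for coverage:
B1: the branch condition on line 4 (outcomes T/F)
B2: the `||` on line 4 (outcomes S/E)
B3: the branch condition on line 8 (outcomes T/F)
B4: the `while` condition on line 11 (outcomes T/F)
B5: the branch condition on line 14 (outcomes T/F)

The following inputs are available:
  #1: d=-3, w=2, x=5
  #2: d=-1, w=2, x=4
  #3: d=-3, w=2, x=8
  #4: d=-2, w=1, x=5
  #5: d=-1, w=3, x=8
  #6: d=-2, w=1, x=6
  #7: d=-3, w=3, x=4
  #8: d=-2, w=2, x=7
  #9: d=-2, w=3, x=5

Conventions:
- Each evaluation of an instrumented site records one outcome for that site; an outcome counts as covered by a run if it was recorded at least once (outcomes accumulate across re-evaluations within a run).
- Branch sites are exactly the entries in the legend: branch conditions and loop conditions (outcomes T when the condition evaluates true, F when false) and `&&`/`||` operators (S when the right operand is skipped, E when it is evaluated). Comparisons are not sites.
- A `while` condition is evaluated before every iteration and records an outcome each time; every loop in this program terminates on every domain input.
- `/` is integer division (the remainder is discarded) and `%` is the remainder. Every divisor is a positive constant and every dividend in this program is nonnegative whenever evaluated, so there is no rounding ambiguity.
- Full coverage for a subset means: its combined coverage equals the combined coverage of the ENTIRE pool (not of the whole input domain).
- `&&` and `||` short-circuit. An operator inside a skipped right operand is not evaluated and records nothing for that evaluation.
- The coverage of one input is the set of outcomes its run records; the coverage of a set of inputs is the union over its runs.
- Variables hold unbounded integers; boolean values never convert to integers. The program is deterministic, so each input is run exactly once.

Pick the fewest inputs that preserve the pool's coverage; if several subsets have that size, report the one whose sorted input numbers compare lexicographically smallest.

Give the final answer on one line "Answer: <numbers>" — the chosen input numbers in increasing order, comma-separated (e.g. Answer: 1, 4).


input #1, d=-3, w=2, x=5: events B2->S, B1->T, B3->F, B4->T, B4->T, B4->T, B4->T, B4->T, B4->T, B4->T, B4->T, B4->T, B4->T, B4->F, ...; outcomes B1=T, B2=S, B3=F, B4=T, B4=F, B5=F
input #2, d=-1, w=2, x=4: events B2->E, B1->F, B3->F, B4->T, B4->T, B4->T, B4->T, B4->T, B4->T, B4->F, B5->F; outcomes B1=F, B2=E, B3=F, B4=T, B4=F, B5=F
input #3, d=-3, w=2, x=8: events B2->S, B1->T, B3->F, B4->T, B4->T, B4->T, B4->T, B4->T, B4->T, B4->T, B4->T, B4->T, B4->T, B4->F, ...; outcomes B1=T, B2=S, B3=F, B4=T, B4=F, B5=F
input #4, d=-2, w=1, x=5: events B2->E, B1->F, B3->T, B4->T, B4->T, B4->T, B4->T, B4->T, B4->F, B5->T; outcomes B1=F, B2=E, B3=T, B4=T, B4=F, B5=T
input #5, d=-1, w=3, x=8: events B2->E, B1->T, B3->F, B4->T, B4->T, B4->T, B4->T, B4->T, B4->T, B4->T, B4->T, B4->T, B4->T, B4->T, ...; outcomes B1=T, B2=E, B3=F, B4=T, B4=F, B5=F
input #6, d=-2, w=1, x=6: events B2->E, B1->F, B3->T, B4->T, B4->T, B4->T, B4->T, B4->T, B4->F, B5->T; outcomes B1=F, B2=E, B3=T, B4=T, B4=F, B5=T
input #7, d=-3, w=3, x=4: events B2->S, B1->T, B3->F, B4->T, B4->T, B4->T, B4->T, B4->T, B4->T, B4->T, B4->T, B4->T, B4->T, B4->T, ...; outcomes B1=T, B2=S, B3=F, B4=T, B4=F, B5=F
input #8, d=-2, w=2, x=7: events B2->E, B1->T, B3->F, B4->T, B4->T, B4->T, B4->T, B4->T, B4->T, B4->T, B4->T, B4->T, B4->T, B4->F, ...; outcomes B1=T, B2=E, B3=F, B4=T, B4=F, B5=F
input #9, d=-2, w=3, x=5: events B2->E, B1->T, B3->F, B4->T, B4->T, B4->T, B4->T, B4->T, B4->T, B4->T, B4->T, B4->T, B4->T, B4->T, ...; outcomes B1=T, B2=E, B3=F, B4=T, B4=F, B5=F
pool-wide coverage (10 outcomes): B1=T, B1=F, B2=S, B2=E, B3=T, B3=F, B4=T, B4=F, B5=T, B5=F
checked all size-1 subsets: none covers 10 outcomes (max 6/10)
inputs {1, 4} (size 2) cover everything; no size-2 subset with a lexicographically smaller index list covers all 10
Answer: 1, 4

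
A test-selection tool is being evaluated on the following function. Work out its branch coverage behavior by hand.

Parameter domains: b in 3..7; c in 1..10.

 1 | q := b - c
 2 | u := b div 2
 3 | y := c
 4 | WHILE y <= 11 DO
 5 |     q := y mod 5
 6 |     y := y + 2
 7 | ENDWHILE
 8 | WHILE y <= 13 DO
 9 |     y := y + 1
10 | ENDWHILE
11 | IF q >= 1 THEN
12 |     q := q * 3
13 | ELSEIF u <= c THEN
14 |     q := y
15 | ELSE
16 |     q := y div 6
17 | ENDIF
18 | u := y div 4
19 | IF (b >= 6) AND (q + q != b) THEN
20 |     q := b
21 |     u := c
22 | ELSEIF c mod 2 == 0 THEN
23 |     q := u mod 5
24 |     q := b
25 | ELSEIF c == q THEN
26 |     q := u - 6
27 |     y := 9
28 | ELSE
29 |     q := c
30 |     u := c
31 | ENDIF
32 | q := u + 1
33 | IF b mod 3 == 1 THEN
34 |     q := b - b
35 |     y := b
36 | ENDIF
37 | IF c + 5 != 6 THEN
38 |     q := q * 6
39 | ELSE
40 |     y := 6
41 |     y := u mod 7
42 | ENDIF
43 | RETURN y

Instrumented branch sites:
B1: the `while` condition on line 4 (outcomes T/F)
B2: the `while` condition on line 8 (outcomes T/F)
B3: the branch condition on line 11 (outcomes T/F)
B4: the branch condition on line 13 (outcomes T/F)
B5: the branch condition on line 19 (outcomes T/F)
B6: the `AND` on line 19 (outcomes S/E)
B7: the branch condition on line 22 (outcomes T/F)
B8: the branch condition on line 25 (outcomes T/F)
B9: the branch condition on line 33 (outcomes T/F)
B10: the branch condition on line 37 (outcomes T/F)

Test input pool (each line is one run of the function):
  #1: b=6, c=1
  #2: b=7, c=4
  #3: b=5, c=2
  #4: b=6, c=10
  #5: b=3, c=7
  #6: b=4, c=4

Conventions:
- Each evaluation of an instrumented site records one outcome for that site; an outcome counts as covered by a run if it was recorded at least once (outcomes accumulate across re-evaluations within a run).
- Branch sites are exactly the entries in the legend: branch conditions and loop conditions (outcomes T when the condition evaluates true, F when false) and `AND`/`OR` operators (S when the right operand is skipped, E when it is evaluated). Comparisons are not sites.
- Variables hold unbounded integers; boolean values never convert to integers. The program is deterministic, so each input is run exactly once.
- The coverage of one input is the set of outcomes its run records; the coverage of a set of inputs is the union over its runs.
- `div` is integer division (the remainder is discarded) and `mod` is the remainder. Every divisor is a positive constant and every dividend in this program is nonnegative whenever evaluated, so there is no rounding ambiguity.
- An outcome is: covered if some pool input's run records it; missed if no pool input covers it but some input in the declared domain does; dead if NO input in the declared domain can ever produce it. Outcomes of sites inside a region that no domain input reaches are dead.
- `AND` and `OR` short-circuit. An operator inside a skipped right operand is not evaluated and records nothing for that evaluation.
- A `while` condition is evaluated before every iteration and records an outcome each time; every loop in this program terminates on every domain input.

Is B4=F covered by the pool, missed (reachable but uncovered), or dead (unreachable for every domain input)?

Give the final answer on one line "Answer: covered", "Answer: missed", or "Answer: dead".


no pool input records B4=F
but domain input (b=6, c=2) does record it -> reachable, so missed
Answer: missed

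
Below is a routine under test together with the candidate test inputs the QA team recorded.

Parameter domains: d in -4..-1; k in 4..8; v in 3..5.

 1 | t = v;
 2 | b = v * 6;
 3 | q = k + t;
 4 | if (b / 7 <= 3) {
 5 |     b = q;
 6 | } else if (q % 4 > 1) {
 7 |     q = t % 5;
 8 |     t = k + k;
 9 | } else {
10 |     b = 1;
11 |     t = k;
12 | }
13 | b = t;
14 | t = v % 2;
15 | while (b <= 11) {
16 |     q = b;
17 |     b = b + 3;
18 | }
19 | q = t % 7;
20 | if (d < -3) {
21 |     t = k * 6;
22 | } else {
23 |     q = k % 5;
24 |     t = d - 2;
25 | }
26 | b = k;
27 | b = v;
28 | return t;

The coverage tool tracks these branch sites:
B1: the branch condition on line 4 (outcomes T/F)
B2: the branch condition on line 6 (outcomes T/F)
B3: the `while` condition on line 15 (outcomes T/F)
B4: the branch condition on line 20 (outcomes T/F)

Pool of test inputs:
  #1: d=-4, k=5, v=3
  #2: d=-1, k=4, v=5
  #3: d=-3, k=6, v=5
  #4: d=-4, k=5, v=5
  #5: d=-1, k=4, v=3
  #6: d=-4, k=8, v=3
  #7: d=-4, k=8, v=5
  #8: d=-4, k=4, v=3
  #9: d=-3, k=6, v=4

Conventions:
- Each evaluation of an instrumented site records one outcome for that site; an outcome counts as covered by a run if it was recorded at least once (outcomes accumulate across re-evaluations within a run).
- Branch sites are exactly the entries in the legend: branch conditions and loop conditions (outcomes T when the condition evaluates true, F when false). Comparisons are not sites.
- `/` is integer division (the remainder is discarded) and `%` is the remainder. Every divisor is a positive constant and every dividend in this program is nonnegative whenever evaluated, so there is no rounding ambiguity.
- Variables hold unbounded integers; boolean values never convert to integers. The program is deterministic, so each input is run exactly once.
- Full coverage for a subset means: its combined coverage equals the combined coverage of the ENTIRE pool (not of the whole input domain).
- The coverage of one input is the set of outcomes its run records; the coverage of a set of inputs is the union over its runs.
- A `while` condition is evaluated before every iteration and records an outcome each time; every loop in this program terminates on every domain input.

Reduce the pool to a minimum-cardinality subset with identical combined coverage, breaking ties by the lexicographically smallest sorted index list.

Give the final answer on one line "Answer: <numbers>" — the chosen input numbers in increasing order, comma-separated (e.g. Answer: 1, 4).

test 1 (d=-4, k=5, v=3) hits B1=T, B3=T, B3=F, B4=T
test 2 (d=-1, k=4, v=5) hits B1=F, B2=F, B3=T, B3=F, B4=F
test 3 (d=-3, k=6, v=5) hits B1=F, B2=T, B3=F, B4=F
test 4 (d=-4, k=5, v=5) hits B1=F, B2=T, B3=T, B3=F, B4=T
test 5 (d=-1, k=4, v=3) hits B1=T, B3=T, B3=F, B4=F
test 6 (d=-4, k=8, v=3) hits B1=T, B3=T, B3=F, B4=T
test 7 (d=-4, k=8, v=5) hits B1=F, B2=F, B3=T, B3=F, B4=T
test 8 (d=-4, k=4, v=3) hits B1=T, B3=T, B3=F, B4=T
test 9 (d=-3, k=6, v=4) hits B1=T, B3=T, B3=F, B4=F
pool-wide coverage (8 outcomes): B1=T, B1=F, B2=T, B2=F, B3=T, B3=F, B4=T, B4=F
checked all size-1 subsets: none covers 8 outcomes (max 5/8)
checked all size-2 subsets: none covers 8 outcomes (max 7/8)
inputs {1, 2, 3} (size 3) cover everything; no size-3 subset with a lexicographically smaller index list covers all 8

Answer: 1, 2, 3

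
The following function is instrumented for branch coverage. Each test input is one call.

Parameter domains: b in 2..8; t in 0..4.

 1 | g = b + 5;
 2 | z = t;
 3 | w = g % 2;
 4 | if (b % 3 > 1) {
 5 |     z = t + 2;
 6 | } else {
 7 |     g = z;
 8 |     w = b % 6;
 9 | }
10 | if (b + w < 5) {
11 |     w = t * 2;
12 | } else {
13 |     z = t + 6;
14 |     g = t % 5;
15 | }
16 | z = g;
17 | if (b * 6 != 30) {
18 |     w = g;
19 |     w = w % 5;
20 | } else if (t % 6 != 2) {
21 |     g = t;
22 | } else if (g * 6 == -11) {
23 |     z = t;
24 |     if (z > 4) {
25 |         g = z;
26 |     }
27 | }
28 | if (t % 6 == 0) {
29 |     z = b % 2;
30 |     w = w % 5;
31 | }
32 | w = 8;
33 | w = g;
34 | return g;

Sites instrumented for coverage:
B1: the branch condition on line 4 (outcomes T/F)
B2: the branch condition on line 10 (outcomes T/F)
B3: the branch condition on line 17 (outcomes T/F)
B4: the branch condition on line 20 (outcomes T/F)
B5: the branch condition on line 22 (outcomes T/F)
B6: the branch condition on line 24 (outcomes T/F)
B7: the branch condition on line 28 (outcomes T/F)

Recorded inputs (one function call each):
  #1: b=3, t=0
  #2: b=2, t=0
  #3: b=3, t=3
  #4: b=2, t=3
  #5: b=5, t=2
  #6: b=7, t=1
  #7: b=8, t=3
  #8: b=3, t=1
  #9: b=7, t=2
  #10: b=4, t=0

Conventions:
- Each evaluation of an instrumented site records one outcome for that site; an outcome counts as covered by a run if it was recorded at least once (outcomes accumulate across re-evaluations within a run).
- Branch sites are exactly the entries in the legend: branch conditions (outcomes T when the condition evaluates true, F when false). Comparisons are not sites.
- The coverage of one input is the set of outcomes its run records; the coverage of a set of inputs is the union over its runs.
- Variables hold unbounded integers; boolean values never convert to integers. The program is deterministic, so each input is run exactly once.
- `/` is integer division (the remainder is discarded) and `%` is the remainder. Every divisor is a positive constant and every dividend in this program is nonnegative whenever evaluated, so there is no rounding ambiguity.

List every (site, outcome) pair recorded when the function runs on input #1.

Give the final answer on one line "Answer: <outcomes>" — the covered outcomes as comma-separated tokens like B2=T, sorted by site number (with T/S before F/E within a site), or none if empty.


Tracing the run of input #1 (b=3, t=0):
  B1->F, B2->F, B3->T, B7->T
as a set, this run covers: B1=F, B2=F, B3=T, B7=T
Answer: B1=F, B2=F, B3=T, B7=T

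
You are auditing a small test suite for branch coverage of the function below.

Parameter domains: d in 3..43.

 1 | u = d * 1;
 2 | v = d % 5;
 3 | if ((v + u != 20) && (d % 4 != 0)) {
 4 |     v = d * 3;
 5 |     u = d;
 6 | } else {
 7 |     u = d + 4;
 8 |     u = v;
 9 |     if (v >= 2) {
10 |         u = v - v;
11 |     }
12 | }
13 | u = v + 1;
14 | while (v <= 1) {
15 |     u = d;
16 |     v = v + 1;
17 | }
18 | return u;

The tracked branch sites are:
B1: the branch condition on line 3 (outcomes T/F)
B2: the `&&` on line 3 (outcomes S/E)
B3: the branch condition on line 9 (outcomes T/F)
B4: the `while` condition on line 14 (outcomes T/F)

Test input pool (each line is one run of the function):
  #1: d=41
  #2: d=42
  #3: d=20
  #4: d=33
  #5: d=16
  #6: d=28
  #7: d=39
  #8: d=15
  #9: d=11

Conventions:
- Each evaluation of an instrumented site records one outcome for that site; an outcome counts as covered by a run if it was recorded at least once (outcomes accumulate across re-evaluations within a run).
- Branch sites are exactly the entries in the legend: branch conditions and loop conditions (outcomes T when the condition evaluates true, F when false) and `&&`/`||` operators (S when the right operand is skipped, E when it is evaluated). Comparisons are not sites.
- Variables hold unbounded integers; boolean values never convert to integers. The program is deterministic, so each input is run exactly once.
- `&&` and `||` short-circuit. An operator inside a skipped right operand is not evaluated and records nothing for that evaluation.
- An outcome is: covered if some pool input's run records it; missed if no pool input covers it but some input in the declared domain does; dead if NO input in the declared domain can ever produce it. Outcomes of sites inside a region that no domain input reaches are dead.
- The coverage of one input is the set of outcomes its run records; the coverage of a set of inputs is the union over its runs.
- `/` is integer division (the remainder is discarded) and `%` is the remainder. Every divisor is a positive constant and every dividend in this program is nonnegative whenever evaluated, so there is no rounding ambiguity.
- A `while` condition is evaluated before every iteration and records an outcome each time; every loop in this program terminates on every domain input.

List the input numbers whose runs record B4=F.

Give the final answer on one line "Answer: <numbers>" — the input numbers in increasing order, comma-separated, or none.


input #1 (d=41): covers B4=F
input #2 (d=42): covers B4=F
input #3 (d=20): covers B4=F
input #4 (d=33): covers B4=F
input #5 (d=16): covers B4=F
input #6 (d=28): covers B4=F
input #7 (d=39): covers B4=F
input #8 (d=15): covers B4=F
input #9 (d=11): covers B4=F
Answer: 1, 2, 3, 4, 5, 6, 7, 8, 9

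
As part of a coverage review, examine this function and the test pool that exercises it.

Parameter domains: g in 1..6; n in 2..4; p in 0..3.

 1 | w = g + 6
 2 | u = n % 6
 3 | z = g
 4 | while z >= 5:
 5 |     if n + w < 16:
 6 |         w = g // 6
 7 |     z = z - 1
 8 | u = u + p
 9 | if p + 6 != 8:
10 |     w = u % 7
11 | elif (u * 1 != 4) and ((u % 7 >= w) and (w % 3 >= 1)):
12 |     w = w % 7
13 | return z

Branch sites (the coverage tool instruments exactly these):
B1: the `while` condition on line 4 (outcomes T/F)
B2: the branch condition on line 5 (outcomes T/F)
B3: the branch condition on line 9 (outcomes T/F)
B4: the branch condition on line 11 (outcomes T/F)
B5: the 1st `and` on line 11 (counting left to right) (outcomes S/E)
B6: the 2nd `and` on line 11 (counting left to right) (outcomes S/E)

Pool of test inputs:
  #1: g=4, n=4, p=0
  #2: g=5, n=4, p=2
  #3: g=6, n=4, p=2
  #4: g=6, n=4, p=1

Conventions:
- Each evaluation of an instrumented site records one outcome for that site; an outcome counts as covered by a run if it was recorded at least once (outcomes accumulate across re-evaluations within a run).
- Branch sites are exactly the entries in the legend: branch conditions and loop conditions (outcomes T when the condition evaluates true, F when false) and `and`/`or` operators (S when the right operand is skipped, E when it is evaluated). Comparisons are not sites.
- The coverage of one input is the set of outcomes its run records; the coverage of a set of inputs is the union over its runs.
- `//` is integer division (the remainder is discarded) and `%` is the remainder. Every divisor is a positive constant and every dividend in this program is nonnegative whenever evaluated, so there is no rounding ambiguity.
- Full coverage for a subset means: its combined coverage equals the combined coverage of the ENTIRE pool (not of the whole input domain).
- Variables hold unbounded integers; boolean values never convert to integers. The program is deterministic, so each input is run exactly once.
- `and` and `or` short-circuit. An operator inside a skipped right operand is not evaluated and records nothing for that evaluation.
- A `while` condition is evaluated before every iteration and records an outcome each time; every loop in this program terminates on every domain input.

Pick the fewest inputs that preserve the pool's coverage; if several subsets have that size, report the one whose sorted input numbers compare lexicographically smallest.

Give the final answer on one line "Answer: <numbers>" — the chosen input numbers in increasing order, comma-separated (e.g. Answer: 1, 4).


input #1, g=4, n=4, p=0: events B1->F, B3->T; outcomes B1=F, B3=T
input #2, g=5, n=4, p=2: events B1->T, B2->T, B1->F, B3->F, B5->E, B6->E, B4->F; outcomes B1=T, B1=F, B2=T, B3=F, B4=F, B5=E, B6=E
input #3, g=6, n=4, p=2: events B1->T, B2->F, B1->T, B2->F, B1->F, B3->F, B5->E, B6->S, B4->F; outcomes B1=T, B1=F, B2=F, B3=F, B4=F, B5=E, B6=S
input #4, g=6, n=4, p=1: events B1->T, B2->F, B1->T, B2->F, B1->F, B3->T; outcomes B1=T, B1=F, B2=F, B3=T
together the pool reaches 10 outcomes: B1=T, B1=F, B2=T, B2=F, B3=T, B3=F, B4=F, B5=E, B6=S, B6=E
no size-1 subset reaches all 10 outcomes (best union: 7/10)
no size-2 subset reaches all 10 outcomes (best union: 9/10)
the canonical winner is {1, 2, 3}: size 3, full 10-outcome coverage, earliest index list among size-3 covers
Answer: 1, 2, 3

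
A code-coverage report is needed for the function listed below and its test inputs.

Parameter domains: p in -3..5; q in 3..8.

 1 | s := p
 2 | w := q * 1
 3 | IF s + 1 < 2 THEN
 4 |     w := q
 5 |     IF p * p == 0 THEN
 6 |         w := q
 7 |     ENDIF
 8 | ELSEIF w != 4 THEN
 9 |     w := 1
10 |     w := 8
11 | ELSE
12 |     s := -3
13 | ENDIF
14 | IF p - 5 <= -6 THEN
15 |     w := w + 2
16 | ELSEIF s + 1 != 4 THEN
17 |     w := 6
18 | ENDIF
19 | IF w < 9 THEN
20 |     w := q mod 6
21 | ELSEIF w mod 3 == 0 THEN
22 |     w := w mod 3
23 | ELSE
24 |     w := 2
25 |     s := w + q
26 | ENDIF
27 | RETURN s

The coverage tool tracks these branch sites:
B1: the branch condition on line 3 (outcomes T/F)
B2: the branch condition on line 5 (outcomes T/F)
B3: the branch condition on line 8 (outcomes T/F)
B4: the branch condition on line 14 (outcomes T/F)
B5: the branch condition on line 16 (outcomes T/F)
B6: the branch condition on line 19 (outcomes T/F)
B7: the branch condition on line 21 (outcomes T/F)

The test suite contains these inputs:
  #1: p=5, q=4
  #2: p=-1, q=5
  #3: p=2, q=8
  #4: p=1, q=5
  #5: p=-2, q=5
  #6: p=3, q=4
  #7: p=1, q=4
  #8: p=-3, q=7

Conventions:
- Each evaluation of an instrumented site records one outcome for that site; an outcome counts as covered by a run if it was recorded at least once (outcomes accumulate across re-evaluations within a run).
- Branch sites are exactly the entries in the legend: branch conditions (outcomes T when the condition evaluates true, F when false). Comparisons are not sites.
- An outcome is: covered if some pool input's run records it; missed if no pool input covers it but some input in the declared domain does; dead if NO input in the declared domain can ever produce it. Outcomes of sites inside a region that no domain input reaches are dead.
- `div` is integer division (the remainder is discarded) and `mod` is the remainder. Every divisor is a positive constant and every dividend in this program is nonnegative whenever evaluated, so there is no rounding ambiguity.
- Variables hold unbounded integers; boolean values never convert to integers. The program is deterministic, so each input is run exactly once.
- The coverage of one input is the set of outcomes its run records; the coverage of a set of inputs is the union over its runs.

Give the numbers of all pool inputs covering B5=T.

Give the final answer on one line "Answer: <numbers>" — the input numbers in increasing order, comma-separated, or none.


input #1 (p=5, q=4): covers B5=T
input #2 (p=-1, q=5): misses B5=T
input #3 (p=2, q=8): covers B5=T
input #4 (p=1, q=5): covers B5=T
input #5 (p=-2, q=5): misses B5=T
input #6 (p=3, q=4): covers B5=T
input #7 (p=1, q=4): covers B5=T
input #8 (p=-3, q=7): misses B5=T
Answer: 1, 3, 4, 6, 7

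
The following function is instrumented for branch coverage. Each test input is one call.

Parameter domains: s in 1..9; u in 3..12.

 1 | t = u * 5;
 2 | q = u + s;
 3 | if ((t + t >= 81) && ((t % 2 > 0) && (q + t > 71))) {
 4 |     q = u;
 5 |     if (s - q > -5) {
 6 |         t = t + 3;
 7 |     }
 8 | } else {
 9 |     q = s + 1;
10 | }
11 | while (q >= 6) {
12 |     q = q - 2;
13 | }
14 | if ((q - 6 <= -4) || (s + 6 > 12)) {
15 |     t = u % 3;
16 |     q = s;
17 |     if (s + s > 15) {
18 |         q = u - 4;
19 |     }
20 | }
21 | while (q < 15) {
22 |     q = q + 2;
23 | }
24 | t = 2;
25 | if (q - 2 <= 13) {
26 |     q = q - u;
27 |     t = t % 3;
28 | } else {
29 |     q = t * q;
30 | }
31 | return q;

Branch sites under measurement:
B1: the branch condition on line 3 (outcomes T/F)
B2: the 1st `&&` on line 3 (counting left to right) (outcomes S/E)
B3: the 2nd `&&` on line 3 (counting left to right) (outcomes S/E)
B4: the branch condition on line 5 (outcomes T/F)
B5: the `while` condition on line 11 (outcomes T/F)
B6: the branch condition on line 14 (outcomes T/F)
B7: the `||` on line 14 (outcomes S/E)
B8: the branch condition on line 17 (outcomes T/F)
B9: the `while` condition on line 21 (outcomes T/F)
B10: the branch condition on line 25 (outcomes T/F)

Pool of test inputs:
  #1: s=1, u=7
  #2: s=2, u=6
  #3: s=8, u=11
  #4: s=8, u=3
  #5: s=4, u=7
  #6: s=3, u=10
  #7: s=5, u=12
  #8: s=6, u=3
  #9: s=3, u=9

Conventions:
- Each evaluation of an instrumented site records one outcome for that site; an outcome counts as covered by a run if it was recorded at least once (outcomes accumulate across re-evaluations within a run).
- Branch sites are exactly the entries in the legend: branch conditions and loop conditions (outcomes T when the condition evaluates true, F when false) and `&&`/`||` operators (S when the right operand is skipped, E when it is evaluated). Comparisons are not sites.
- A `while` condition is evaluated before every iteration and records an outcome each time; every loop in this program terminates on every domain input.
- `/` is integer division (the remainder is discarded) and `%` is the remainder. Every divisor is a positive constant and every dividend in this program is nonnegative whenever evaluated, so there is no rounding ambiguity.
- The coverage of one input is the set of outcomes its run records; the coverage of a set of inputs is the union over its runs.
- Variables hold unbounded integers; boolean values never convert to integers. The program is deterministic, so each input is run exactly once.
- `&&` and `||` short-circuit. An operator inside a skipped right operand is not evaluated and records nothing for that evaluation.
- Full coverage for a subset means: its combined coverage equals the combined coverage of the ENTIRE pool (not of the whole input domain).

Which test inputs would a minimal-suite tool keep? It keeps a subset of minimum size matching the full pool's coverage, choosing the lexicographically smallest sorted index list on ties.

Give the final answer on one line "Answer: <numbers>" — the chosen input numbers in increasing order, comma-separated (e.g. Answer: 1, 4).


#1 (s=1, u=7) -> B2->S, B1->F, B5->F, B7->S, B6->T, B8->F, B9->T, B9->T, B9->T, B9->T, B9->T, B9->T, B9->T, B9->F, ...; covered: B1=F, B2=S, B5=F, B6=T, B7=S, B8=F, B9=T, B9=F, B10=T
#2 (s=2, u=6) -> B2->S, B1->F, B5->F, B7->E, B6->F, B9->T, B9->T, B9->T, B9->T, B9->T, B9->T, B9->F, B10->T; covered: B1=F, B2=S, B5=F, B6=F, B7=E, B9=T, B9=F, B10=T
#3 (s=8, u=11) -> B2->E, B3->E, B1->T, B4->T, B5->T, B5->T, B5->T, B5->F, B7->E, B6->T, B8->T, B9->T, B9->T, B9->T, ...; covered: B1=T, B2=E, B3=E, B4=T, B5=T, B5=F, B6=T, B7=E, B8=T, B9=T, B9=F, B10=T
#4 (s=8, u=3) -> B2->S, B1->F, B5->T, B5->T, B5->F, B7->E, B6->T, B8->T, B9->T, B9->T, B9->T, B9->T, B9->T, B9->T, ...; covered: B1=F, B2=S, B5=T, B5=F, B6=T, B7=E, B8=T, B9=T, B9=F, B10=T
#5 (s=4, u=7) -> B2->S, B1->F, B5->F, B7->E, B6->F, B9->T, B9->T, B9->T, B9->T, B9->T, B9->F, B10->T; covered: B1=F, B2=S, B5=F, B6=F, B7=E, B9=T, B9=F, B10=T
#6 (s=3, u=10) -> B2->E, B3->S, B1->F, B5->F, B7->E, B6->F, B9->T, B9->T, B9->T, B9->T, B9->T, B9->T, B9->F, B10->F; covered: B1=F, B2=E, B3=S, B5=F, B6=F, B7=E, B9=T, B9=F, B10=F
#7 (s=5, u=12) -> B2->E, B3->S, B1->F, B5->T, B5->F, B7->E, B6->F, B9->T, B9->T, B9->T, B9->T, B9->T, B9->T, B9->F, ...; covered: B1=F, B2=E, B3=S, B5=T, B5=F, B6=F, B7=E, B9=T, B9=F, B10=F
#8 (s=6, u=3) -> B2->S, B1->F, B5->T, B5->F, B7->E, B6->F, B9->T, B9->T, B9->T, B9->T, B9->T, B9->F, B10->T; covered: B1=F, B2=S, B5=T, B5=F, B6=F, B7=E, B9=T, B9=F, B10=T
#9 (s=3, u=9) -> B2->E, B3->E, B1->F, B5->F, B7->E, B6->F, B9->T, B9->T, B9->T, B9->T, B9->T, B9->T, B9->F, B10->F; covered: B1=F, B2=E, B3=E, B5=F, B6=F, B7=E, B9=T, B9=F, B10=F
pool-wide coverage (19 outcomes): B1=T, B1=F, B2=S, B2=E, B3=S, B3=E, B4=T, B5=T, B5=F, B6=T, B6=F, B7=S, B7=E, B8=T, B8=F, B9=T, B9=F, B10=T, B10=F
every size-1 subset falls short of the 19 outcomes (best: 12/19)
every size-2 subset falls short of the 19 outcomes (best: 16/19)
the canonical winner is {1, 3, 6}: size 3, full 19-outcome coverage, earliest index list among size-3 covers
Answer: 1, 3, 6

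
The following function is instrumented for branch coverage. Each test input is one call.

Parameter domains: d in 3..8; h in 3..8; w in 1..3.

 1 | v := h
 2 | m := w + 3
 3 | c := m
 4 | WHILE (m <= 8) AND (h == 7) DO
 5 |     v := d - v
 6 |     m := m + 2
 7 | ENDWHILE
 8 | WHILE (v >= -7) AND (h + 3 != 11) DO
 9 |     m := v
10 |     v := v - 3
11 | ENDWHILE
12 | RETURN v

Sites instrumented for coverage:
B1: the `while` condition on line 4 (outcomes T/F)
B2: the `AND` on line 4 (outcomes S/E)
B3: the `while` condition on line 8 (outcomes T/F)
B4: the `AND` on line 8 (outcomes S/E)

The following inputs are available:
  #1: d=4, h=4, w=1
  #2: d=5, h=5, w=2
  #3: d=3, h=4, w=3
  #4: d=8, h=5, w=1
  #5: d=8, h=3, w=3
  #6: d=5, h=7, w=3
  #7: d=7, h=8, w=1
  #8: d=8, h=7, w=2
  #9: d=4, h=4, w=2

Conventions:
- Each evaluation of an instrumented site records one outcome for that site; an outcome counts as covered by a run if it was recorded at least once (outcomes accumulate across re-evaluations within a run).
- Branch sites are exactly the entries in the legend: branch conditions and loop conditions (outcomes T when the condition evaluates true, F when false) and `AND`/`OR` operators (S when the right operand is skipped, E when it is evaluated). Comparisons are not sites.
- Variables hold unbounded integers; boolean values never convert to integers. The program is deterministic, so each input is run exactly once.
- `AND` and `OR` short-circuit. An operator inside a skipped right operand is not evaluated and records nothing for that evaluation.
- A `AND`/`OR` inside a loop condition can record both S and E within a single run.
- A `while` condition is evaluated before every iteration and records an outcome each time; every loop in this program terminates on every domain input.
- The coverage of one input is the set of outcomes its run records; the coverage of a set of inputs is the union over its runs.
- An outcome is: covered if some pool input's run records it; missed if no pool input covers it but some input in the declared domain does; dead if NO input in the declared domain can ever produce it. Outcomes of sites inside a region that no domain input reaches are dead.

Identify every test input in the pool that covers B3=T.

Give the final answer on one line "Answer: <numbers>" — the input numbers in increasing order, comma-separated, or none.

input #1 (d=4, h=4, w=1): produces B3=T
input #2 (d=5, h=5, w=2): produces B3=T
input #3 (d=3, h=4, w=3): produces B3=T
input #4 (d=8, h=5, w=1): produces B3=T
input #5 (d=8, h=3, w=3): produces B3=T
input #6 (d=5, h=7, w=3): produces B3=T
input #7 (d=7, h=8, w=1): does not produce B3=T
input #8 (d=8, h=7, w=2): produces B3=T
input #9 (d=4, h=4, w=2): produces B3=T

Answer: 1, 2, 3, 4, 5, 6, 8, 9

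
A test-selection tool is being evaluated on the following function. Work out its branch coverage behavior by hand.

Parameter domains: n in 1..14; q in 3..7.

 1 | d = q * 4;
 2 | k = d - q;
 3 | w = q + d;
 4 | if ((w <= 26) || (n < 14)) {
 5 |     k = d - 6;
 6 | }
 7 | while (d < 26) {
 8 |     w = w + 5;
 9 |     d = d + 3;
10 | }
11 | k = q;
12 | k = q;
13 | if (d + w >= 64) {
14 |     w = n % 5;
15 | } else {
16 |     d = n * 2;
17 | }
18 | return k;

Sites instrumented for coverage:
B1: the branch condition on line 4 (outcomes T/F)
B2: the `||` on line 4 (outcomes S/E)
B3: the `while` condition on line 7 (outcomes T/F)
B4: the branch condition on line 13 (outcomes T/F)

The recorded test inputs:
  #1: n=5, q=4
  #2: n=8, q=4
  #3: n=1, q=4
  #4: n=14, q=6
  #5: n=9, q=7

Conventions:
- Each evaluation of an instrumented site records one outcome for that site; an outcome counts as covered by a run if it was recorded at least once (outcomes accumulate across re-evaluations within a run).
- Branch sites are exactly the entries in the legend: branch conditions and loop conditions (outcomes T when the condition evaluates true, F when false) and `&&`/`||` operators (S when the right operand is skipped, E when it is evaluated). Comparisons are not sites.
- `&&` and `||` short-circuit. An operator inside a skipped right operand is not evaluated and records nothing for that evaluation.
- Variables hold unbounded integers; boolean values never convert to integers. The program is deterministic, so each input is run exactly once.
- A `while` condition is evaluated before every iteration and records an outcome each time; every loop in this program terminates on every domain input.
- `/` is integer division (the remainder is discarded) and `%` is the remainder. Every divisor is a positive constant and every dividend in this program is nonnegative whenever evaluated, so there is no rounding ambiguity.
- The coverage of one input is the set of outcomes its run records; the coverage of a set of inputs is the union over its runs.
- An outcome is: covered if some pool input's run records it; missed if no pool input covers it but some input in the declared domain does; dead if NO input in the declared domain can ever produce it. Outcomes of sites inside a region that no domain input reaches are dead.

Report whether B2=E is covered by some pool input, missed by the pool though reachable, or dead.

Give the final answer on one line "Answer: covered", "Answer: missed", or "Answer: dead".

B2=E is recorded by pool input(s) 4, 5 -> covered

Answer: covered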